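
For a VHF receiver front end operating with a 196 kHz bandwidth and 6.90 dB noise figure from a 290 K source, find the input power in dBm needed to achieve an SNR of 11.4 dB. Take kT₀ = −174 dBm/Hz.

Sensitivity = −174 + 10 log₁₀(B) + NF + SNR_min
= −174 + 52.92 + 6.90 + 11.4
= −102.78 dBm → −102.8 dBm

−102.8 dBm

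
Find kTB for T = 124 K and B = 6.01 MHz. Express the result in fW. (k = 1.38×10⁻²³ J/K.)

10.3 fW

P_n = kTB = 1.38×10⁻²³ × 124 × 6.01×10⁶ = 1.03×10⁻¹⁴ W = 10.3 fW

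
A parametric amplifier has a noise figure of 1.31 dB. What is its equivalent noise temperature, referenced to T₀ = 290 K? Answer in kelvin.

102 K

F = 10^(1.31/10) = 1.35207
T_e = (F − 1)·T₀ = (1.35207 − 1) × 290 = 102 K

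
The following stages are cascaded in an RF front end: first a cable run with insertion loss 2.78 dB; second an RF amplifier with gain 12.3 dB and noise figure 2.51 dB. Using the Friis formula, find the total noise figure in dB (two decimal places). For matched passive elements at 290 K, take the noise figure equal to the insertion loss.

Convert to linear (a loss of L dB is a gain of −L dB): F_i = 10^(NF_i/10), G_i = 10^(G_i,dB/10)
  Stage 1: F_1 = 10^(2.78/10) = 1.897, G_1 = 10^(−2.78/10) = 0.5272
  Stage 2: F_2 = 10^(2.51/10) = 1.782, G_2 = 10^(12.3/10) = 16.98
Friis cascade:
  F = 1.897 + (1.782 − 1)/0.5272 = 3.381
NF = 10 log₁₀(3.381) = 5.29 dB

5.29 dB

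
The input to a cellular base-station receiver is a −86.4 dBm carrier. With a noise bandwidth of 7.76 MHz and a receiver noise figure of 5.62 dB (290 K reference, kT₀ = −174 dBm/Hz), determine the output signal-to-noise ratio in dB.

Noise floor: N = −174 + 10 log₁₀(B) + NF
10 log₁₀(7.76×10⁶) = 68.9 dB
N = −174 + 68.9 + 5.62 = −99.48 dBm
SNR = P_sig − N = −86.4 − (−99.48) = 13.08 dB → 13.1 dB

13.1 dB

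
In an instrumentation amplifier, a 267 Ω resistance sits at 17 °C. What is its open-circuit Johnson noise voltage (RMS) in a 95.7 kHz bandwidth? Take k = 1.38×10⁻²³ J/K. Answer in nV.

T = 17 °C + 273.15 = 290.15 K
V_n = √(4kTRB)
4kTRB = 4 × 1.38×10⁻²³ × 290.15 × 2.67×10² × 9.57×10⁴ = 4.09×10⁻¹³ V²
V_n = √(4.09×10⁻¹³) = 6.40×10⁻⁷ V = 640 nV

640 nV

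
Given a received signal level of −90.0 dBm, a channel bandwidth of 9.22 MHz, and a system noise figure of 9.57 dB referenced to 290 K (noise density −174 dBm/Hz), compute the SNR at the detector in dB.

4.8 dB

Noise floor: N = −174 + 10 log₁₀(B) + NF
10 log₁₀(9.22×10⁶) = 69.65 dB
N = −174 + 69.65 + 9.57 = −94.78 dBm
SNR = P_sig − N = −90.0 − (−94.78) = 4.78 dB → 4.8 dB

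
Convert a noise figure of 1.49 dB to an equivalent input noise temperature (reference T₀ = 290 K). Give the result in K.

F = 10^(1.49/10) = 1.40929
T_e = (F − 1)·T₀ = (1.40929 − 1) × 290 = 119 K

119 K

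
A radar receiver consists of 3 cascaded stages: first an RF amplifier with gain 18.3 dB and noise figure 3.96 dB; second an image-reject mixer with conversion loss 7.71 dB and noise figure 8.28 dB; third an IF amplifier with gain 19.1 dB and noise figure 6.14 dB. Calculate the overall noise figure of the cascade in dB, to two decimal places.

4.54 dB

Convert to linear (a loss of L dB is a gain of −L dB): F_i = 10^(NF_i/10), G_i = 10^(G_i,dB/10)
  Stage 1: F_1 = 10^(3.96/10) = 2.489, G_1 = 10^(18.3/10) = 67.61
  Stage 2: F_2 = 10^(8.28/10) = 6.730, G_2 = 10^(−7.71/10) = 0.1694
  Stage 3: F_3 = 10^(6.14/10) = 4.111, G_3 = 10^(19.1/10) = 81.28
Friis cascade:
  F = 2.489 + (6.730 − 1)/67.61 + (4.111 − 1)/11.46 = 2.845
NF = 10 log₁₀(2.845) = 4.54 dB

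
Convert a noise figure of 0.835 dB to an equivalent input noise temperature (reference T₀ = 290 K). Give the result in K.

F = 10^(0.835/10) = 1.21199
T_e = (F − 1)·T₀ = (1.21199 − 1) × 290 = 61.5 K

61.5 K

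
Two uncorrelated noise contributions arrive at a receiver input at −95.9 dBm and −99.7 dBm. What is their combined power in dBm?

−94.4 dBm

Convert to linear, add, convert back:
P₁ = 2.57×10⁻¹³ W, P₂ = 1.07×10⁻¹³ W
P_tot = 3.64×10⁻¹³ W → 10 log₁₀(P_tot / 10⁻³) = −94.4 dBm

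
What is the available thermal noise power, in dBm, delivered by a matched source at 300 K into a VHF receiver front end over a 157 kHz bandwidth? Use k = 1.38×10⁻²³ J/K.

−121.9 dBm

P_n = kTB = 1.38×10⁻²³ × 300 × 1.57×10⁵ = 6.50×10⁻¹⁶ W
In dBm: 10 log₁₀(6.50×10⁻¹⁶ / 10⁻³) = −121.9 dBm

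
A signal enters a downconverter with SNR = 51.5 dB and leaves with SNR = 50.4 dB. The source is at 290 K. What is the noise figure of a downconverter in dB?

NF (dB) = SNR_in(dB) − SNR_out(dB) when the source is at T₀
NF = 51.5 − 50.4 = 1.1 dB

1.1 dB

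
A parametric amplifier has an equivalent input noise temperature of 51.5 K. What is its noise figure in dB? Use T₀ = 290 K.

0.710 dB

F = 1 + T_e/T₀ = 1 + 51.5/290 = 1.17759
NF = 10 log₁₀(1.17759) = 0.710 dB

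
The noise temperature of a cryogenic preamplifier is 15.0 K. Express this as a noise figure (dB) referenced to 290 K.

0.219 dB

F = 1 + T_e/T₀ = 1 + 15.0/290 = 1.05172
NF = 10 log₁₀(1.05172) = 0.219 dB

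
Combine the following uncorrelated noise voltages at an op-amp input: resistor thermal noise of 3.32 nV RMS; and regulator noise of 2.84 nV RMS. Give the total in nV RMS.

Uncorrelated sources add in power (mean-square): V_tot = √(ΣV_i²)
V_tot = √[(3.32×10⁻⁹)² + (2.84×10⁻⁹)²] = 4.37×10⁻⁹ V = 4.37 nV

4.37 nV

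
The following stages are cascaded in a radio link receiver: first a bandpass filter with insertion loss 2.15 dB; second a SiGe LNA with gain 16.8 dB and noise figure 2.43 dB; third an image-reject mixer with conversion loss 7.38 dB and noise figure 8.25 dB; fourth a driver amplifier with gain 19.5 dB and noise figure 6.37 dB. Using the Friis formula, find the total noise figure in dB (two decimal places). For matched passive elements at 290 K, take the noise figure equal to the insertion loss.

5.67 dB

Convert to linear (a loss of L dB is a gain of −L dB): F_i = 10^(NF_i/10), G_i = 10^(G_i,dB/10)
  Stage 1: F_1 = 10^(2.15/10) = 1.641, G_1 = 10^(−2.15/10) = 0.6095
  Stage 2: F_2 = 10^(2.43/10) = 1.750, G_2 = 10^(16.8/10) = 47.86
  Stage 3: F_3 = 10^(8.25/10) = 6.683, G_3 = 10^(−7.38/10) = 0.1828
  Stage 4: F_4 = 10^(6.37/10) = 4.335, G_4 = 10^(19.5/10) = 89.13
Friis cascade:
  F = 1.641 + (1.750 − 1)/0.6095 + (6.683 − 1)/29.17 + (4.335 − 1)/5.333 = 3.691
NF = 10 log₁₀(3.691) = 5.67 dB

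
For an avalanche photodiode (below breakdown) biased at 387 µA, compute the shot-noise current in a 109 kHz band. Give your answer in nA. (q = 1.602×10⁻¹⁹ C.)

I_n = √(2qI·B)
2qI·B = 2 × 1.602×10⁻¹⁹ × 3.87×10⁻⁴ × 1.09×10⁵ = 1.35×10⁻¹⁷ A²
I_n = √(1.35×10⁻¹⁷) = 3.68×10⁻⁹ A = 3.68 nA

3.68 nA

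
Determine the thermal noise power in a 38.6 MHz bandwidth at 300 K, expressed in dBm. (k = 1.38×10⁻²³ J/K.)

P_n = kTB = 1.38×10⁻²³ × 300 × 3.86×10⁷ = 1.60×10⁻¹³ W
In dBm: 10 log₁₀(1.60×10⁻¹³ / 10⁻³) = −98.0 dBm

−98.0 dBm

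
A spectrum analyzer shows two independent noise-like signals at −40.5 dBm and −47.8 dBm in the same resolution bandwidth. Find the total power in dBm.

Convert to linear, add, convert back:
P₁ = 8.91×10⁻⁸ W, P₂ = 1.66×10⁻⁸ W
P_tot = 1.06×10⁻⁷ W → 10 log₁₀(P_tot / 10⁻³) = −39.8 dBm

−39.8 dBm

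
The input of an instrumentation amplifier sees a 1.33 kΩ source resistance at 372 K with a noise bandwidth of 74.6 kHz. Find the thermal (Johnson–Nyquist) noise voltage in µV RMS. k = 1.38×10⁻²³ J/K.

V_n = √(4kTRB)
4kTRB = 4 × 1.38×10⁻²³ × 372 × 1.33×10³ × 7.46×10⁴ = 2.04×10⁻¹² V²
V_n = √(2.04×10⁻¹²) = 1.43×10⁻⁶ V = 1.43 µV

1.43 µV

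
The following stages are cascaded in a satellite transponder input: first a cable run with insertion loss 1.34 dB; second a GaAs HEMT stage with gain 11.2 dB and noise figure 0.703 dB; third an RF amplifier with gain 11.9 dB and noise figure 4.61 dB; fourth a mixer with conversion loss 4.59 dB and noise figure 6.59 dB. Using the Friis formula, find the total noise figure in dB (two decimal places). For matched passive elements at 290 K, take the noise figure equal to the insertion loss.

Convert to linear (a loss of L dB is a gain of −L dB): F_i = 10^(NF_i/10), G_i = 10^(G_i,dB/10)
  Stage 1: F_1 = 10^(1.34/10) = 1.361, G_1 = 10^(−1.34/10) = 0.7345
  Stage 2: F_2 = 10^(0.703/10) = 1.176, G_2 = 10^(11.2/10) = 13.18
  Stage 3: F_3 = 10^(4.61/10) = 2.891, G_3 = 10^(11.9/10) = 15.49
  Stage 4: F_4 = 10^(6.59/10) = 4.560, G_4 = 10^(−4.59/10) = 0.3475
Friis cascade:
  F = 1.361 + (1.176 − 1)/0.7345 + (2.891 − 1)/9.683 + (4.560 − 1)/150.0 = 1.820
NF = 10 log₁₀(1.820) = 2.60 dB

2.60 dB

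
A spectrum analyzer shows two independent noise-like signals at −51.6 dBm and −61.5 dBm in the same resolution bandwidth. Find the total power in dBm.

Convert to linear, add, convert back:
P₁ = 6.92×10⁻⁹ W, P₂ = 7.08×10⁻¹⁰ W
P_tot = 7.63×10⁻⁹ W → 10 log₁₀(P_tot / 10⁻³) = −51.2 dBm

−51.2 dBm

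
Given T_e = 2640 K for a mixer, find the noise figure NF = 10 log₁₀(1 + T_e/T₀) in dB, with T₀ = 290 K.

F = 1 + T_e/T₀ = 1 + 2640/290 = 10.1034
NF = 10 log₁₀(10.1034) = 10.04 dB

10.04 dB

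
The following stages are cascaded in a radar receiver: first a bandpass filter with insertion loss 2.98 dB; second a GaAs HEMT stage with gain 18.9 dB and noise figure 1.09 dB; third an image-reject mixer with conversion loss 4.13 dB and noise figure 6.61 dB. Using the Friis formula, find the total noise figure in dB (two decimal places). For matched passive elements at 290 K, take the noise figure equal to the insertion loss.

Convert to linear (a loss of L dB is a gain of −L dB): F_i = 10^(NF_i/10), G_i = 10^(G_i,dB/10)
  Stage 1: F_1 = 10^(2.98/10) = 1.986, G_1 = 10^(−2.98/10) = 0.5035
  Stage 2: F_2 = 10^(1.09/10) = 1.285, G_2 = 10^(18.9/10) = 77.62
  Stage 3: F_3 = 10^(6.61/10) = 4.581, G_3 = 10^(−4.13/10) = 0.3864
Friis cascade:
  F = 1.986 + (1.285 − 1)/0.5035 + (4.581 − 1)/39.08 = 2.644
NF = 10 log₁₀(2.644) = 4.22 dB

4.22 dB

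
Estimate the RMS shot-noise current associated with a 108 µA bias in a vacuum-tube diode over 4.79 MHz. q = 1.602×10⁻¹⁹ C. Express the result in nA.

12.9 nA

I_n = √(2qI·B)
2qI·B = 2 × 1.602×10⁻¹⁹ × 1.08×10⁻⁴ × 4.79×10⁶ = 1.66×10⁻¹⁶ A²
I_n = √(1.66×10⁻¹⁶) = 1.29×10⁻⁸ A = 12.9 nA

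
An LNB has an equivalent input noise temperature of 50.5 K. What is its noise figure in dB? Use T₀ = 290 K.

0.697 dB

F = 1 + T_e/T₀ = 1 + 50.5/290 = 1.17414
NF = 10 log₁₀(1.17414) = 0.697 dB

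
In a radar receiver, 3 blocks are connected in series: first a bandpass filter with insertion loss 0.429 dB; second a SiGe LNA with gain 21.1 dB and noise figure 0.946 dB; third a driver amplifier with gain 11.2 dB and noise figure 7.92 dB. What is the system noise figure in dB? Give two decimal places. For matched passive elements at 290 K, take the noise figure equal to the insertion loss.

Convert to linear (a loss of L dB is a gain of −L dB): F_i = 10^(NF_i/10), G_i = 10^(G_i,dB/10)
  Stage 1: F_1 = 10^(0.429/10) = 1.104, G_1 = 10^(−0.429/10) = 0.9059
  Stage 2: F_2 = 10^(0.946/10) = 1.243, G_2 = 10^(21.1/10) = 128.8
  Stage 3: F_3 = 10^(7.92/10) = 6.194, G_3 = 10^(11.2/10) = 13.18
Friis cascade:
  F = 1.104 + (1.243 − 1)/0.9059 + (6.194 − 1)/116.7 = 1.417
NF = 10 log₁₀(1.417) = 1.51 dB

1.51 dB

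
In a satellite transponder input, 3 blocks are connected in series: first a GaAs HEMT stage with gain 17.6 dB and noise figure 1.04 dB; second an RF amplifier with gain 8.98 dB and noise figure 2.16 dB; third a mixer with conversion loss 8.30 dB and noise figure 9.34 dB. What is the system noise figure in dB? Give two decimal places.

1.13 dB

Convert to linear (a loss of L dB is a gain of −L dB): F_i = 10^(NF_i/10), G_i = 10^(G_i,dB/10)
  Stage 1: F_1 = 10^(1.04/10) = 1.271, G_1 = 10^(17.6/10) = 57.54
  Stage 2: F_2 = 10^(2.16/10) = 1.644, G_2 = 10^(8.98/10) = 7.907
  Stage 3: F_3 = 10^(9.34/10) = 8.590, G_3 = 10^(−8.30/10) = 0.1479
Friis cascade:
  F = 1.271 + (1.644 − 1)/57.54 + (8.590 − 1)/455.0 = 1.298
NF = 10 log₁₀(1.298) = 1.13 dB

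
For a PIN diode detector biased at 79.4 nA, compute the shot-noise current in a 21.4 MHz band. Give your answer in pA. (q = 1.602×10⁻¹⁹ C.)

I_n = √(2qI·B)
2qI·B = 2 × 1.602×10⁻¹⁹ × 7.94×10⁻⁸ × 2.14×10⁷ = 5.44×10⁻¹⁹ A²
I_n = √(5.44×10⁻¹⁹) = 7.38×10⁻¹⁰ A = 738 pA

738 pA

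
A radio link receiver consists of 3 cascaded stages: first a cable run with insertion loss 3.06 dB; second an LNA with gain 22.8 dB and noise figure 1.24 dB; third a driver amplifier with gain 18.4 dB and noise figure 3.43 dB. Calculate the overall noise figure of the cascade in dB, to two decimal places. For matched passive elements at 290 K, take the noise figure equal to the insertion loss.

4.32 dB

Convert to linear (a loss of L dB is a gain of −L dB): F_i = 10^(NF_i/10), G_i = 10^(G_i,dB/10)
  Stage 1: F_1 = 10^(3.06/10) = 2.023, G_1 = 10^(−3.06/10) = 0.4943
  Stage 2: F_2 = 10^(1.24/10) = 1.330, G_2 = 10^(22.8/10) = 190.5
  Stage 3: F_3 = 10^(3.43/10) = 2.203, G_3 = 10^(18.4/10) = 69.18
Friis cascade:
  F = 2.023 + (1.330 − 1)/0.4943 + (2.203 − 1)/94.19 = 2.704
NF = 10 log₁₀(2.704) = 4.32 dB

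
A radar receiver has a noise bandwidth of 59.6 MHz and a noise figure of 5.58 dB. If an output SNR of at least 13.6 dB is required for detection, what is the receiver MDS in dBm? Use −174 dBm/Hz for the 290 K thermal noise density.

Sensitivity = −174 + 10 log₁₀(B) + NF + SNR_min
= −174 + 77.75 + 5.58 + 13.6
= −77.07 dBm → −77.1 dBm

−77.1 dBm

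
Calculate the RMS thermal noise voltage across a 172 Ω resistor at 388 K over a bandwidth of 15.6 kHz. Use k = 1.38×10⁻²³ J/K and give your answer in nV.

V_n = √(4kTRB)
4kTRB = 4 × 1.38×10⁻²³ × 388 × 1.72×10² × 1.56×10⁴ = 5.75×10⁻¹⁴ V²
V_n = √(5.75×10⁻¹⁴) = 2.40×10⁻⁷ V = 240 nV

240 nV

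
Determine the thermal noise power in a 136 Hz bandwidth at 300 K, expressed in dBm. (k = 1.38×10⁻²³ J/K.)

P_n = kTB = 1.38×10⁻²³ × 300 × 1.36×10² = 5.63×10⁻¹⁹ W
In dBm: 10 log₁₀(5.63×10⁻¹⁹ / 10⁻³) = −152.5 dBm

−152.5 dBm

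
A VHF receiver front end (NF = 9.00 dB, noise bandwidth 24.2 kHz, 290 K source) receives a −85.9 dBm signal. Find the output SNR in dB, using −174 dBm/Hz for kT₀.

Noise floor: N = −174 + 10 log₁₀(B) + NF
10 log₁₀(2.42×10⁴) = 43.84 dB
N = −174 + 43.84 + 9.00 = −121.16 dBm
SNR = P_sig − N = −85.9 − (−121.16) = 35.26 dB → 35.3 dB

35.3 dB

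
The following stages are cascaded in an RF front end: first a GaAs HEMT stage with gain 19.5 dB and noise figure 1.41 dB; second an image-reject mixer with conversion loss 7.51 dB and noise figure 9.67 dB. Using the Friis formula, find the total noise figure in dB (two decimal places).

1.69 dB

Convert to linear (a loss of L dB is a gain of −L dB): F_i = 10^(NF_i/10), G_i = 10^(G_i,dB/10)
  Stage 1: F_1 = 10^(1.41/10) = 1.384, G_1 = 10^(19.5/10) = 89.13
  Stage 2: F_2 = 10^(9.67/10) = 9.268, G_2 = 10^(−7.51/10) = 0.1774
Friis cascade:
  F = 1.384 + (9.268 − 1)/89.13 = 1.476
NF = 10 log₁₀(1.476) = 1.69 dB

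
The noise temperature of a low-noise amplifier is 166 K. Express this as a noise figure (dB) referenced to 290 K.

1.97 dB

F = 1 + T_e/T₀ = 1 + 166/290 = 1.57241
NF = 10 log₁₀(1.57241) = 1.97 dB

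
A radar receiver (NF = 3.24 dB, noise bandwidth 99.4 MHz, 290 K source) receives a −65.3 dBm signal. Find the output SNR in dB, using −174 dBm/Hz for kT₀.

25.5 dB

Noise floor: N = −174 + 10 log₁₀(B) + NF
10 log₁₀(9.94×10⁷) = 79.97 dB
N = −174 + 79.97 + 3.24 = −90.79 dBm
SNR = P_sig − N = −65.3 − (−90.79) = 25.49 dB → 25.5 dB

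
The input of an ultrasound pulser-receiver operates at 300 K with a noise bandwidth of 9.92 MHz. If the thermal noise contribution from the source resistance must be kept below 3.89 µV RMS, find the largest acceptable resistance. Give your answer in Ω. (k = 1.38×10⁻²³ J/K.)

Johnson–Nyquist: V_n = √(4kTRB) ⇒ R = V_n² / (4kTB)
4kTB = 4 × 1.38×10⁻²³ × 300 × 9.92×10⁶ = 1.64×10⁻¹³
R = (3.89×10⁻⁶)² / 1.64×10⁻¹³ = 9.21×10¹ Ω = 92.1 Ω

92.1 Ω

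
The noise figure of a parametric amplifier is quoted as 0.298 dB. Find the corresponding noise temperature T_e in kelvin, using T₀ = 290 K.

20.6 K

F = 10^(0.298/10) = 1.07103
T_e = (F − 1)·T₀ = (1.07103 − 1) × 290 = 20.6 K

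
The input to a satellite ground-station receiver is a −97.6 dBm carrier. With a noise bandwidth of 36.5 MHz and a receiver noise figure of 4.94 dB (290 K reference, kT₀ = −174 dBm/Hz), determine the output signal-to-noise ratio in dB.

−4.2 dB

Noise floor: N = −174 + 10 log₁₀(B) + NF
10 log₁₀(3.65×10⁷) = 75.62 dB
N = −174 + 75.62 + 4.94 = −93.44 dBm
SNR = P_sig − N = −97.6 − (−93.44) = −4.16 dB → −4.2 dB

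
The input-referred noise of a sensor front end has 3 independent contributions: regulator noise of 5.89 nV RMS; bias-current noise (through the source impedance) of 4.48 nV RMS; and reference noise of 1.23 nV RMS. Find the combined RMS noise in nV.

Uncorrelated sources add in power (mean-square): V_tot = √(ΣV_i²)
V_tot = √[(5.89×10⁻⁹)² + (4.48×10⁻⁹)² + (1.23×10⁻⁹)²] = 7.50×10⁻⁹ V = 7.50 nV

7.50 nV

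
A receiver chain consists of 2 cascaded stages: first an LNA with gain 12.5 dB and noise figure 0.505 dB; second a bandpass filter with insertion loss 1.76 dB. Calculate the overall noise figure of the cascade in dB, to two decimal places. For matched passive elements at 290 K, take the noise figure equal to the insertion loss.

0.61 dB

Convert to linear (a loss of L dB is a gain of −L dB): F_i = 10^(NF_i/10), G_i = 10^(G_i,dB/10)
  Stage 1: F_1 = 10^(0.505/10) = 1.123, G_1 = 10^(12.5/10) = 17.78
  Stage 2: F_2 = 10^(1.76/10) = 1.500, G_2 = 10^(−1.76/10) = 0.6668
Friis cascade:
  F = 1.123 + (1.500 − 1)/17.78 = 1.151
NF = 10 log₁₀(1.151) = 0.61 dB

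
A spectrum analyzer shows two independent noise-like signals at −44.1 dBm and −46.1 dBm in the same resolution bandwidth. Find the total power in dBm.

Convert to linear, add, convert back:
P₁ = 3.89×10⁻⁸ W, P₂ = 2.45×10⁻⁸ W
P_tot = 6.35×10⁻⁸ W → 10 log₁₀(P_tot / 10⁻³) = −42.0 dBm

−42.0 dBm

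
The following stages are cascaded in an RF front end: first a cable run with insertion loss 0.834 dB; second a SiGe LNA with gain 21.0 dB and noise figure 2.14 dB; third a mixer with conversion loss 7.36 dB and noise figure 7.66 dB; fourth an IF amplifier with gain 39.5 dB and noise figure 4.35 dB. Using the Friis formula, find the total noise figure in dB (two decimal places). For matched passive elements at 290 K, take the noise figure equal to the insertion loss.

Convert to linear (a loss of L dB is a gain of −L dB): F_i = 10^(NF_i/10), G_i = 10^(G_i,dB/10)
  Stage 1: F_1 = 10^(0.834/10) = 1.212, G_1 = 10^(−0.834/10) = 0.8253
  Stage 2: F_2 = 10^(2.14/10) = 1.637, G_2 = 10^(21.0/10) = 125.9
  Stage 3: F_3 = 10^(7.66/10) = 5.834, G_3 = 10^(−7.36/10) = 0.1837
  Stage 4: F_4 = 10^(4.35/10) = 2.723, G_4 = 10^(39.5/10) = 8913
Friis cascade:
  F = 1.212 + (1.637 − 1)/0.8253 + (5.834 − 1)/103.9 + (2.723 − 1)/19.08 = 2.120
NF = 10 log₁₀(2.120) = 3.26 dB

3.26 dB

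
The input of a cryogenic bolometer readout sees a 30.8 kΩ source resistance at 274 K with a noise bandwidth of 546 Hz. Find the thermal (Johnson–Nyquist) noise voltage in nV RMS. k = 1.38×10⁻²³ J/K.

504 nV

V_n = √(4kTRB)
4kTRB = 4 × 1.38×10⁻²³ × 274 × 3.08×10⁴ × 5.46×10² = 2.54×10⁻¹³ V²
V_n = √(2.54×10⁻¹³) = 5.04×10⁻⁷ V = 504 nV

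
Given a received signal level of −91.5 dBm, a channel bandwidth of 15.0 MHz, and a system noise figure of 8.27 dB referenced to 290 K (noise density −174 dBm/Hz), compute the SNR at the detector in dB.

Noise floor: N = −174 + 10 log₁₀(B) + NF
10 log₁₀(1.50×10⁷) = 71.76 dB
N = −174 + 71.76 + 8.27 = −93.97 dBm
SNR = P_sig − N = −91.5 − (−93.97) = 2.47 dB → 2.5 dB

2.5 dB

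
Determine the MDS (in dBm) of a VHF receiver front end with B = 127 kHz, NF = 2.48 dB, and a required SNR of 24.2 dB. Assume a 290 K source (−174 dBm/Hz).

−96.3 dBm

Sensitivity = −174 + 10 log₁₀(B) + NF + SNR_min
= −174 + 51.04 + 2.48 + 24.2
= −96.28 dBm → −96.3 dBm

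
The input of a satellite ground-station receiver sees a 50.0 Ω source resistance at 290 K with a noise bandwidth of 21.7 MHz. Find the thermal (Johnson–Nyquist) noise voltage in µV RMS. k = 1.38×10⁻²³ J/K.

4.17 µV

V_n = √(4kTRB)
4kTRB = 4 × 1.38×10⁻²³ × 290 × 5.00×10¹ × 2.17×10⁷ = 1.74×10⁻¹¹ V²
V_n = √(1.74×10⁻¹¹) = 4.17×10⁻⁶ V = 4.17 µV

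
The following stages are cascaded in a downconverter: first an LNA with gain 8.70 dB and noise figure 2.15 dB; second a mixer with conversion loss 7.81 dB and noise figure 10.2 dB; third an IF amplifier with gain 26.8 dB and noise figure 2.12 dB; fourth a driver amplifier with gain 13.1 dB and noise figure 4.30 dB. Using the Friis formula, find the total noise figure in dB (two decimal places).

Convert to linear (a loss of L dB is a gain of −L dB): F_i = 10^(NF_i/10), G_i = 10^(G_i,dB/10)
  Stage 1: F_1 = 10^(2.15/10) = 1.641, G_1 = 10^(8.70/10) = 7.413
  Stage 2: F_2 = 10^(10.2/10) = 10.47, G_2 = 10^(−7.81/10) = 0.1656
  Stage 3: F_3 = 10^(2.12/10) = 1.629, G_3 = 10^(26.8/10) = 478.6
  Stage 4: F_4 = 10^(4.30/10) = 2.692, G_4 = 10^(13.1/10) = 20.42
Friis cascade:
  F = 1.641 + (10.47 − 1)/7.413 + (1.629 − 1)/1.227 + (2.692 − 1)/587.5 = 3.434
NF = 10 log₁₀(3.434) = 5.36 dB

5.36 dB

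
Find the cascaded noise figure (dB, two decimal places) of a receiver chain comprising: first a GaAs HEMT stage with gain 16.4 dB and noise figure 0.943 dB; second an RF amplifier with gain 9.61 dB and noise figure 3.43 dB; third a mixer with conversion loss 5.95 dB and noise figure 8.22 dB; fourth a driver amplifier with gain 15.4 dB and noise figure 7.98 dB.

1.26 dB

Convert to linear (a loss of L dB is a gain of −L dB): F_i = 10^(NF_i/10), G_i = 10^(G_i,dB/10)
  Stage 1: F_1 = 10^(0.943/10) = 1.243, G_1 = 10^(16.4/10) = 43.65
  Stage 2: F_2 = 10^(3.43/10) = 2.203, G_2 = 10^(9.61/10) = 9.141
  Stage 3: F_3 = 10^(8.22/10) = 6.637, G_3 = 10^(−5.95/10) = 0.2541
  Stage 4: F_4 = 10^(7.98/10) = 6.281, G_4 = 10^(15.4/10) = 34.67
Friis cascade:
  F = 1.243 + (2.203 − 1)/43.65 + (6.637 − 1)/399.0 + (6.281 − 1)/101.4 = 1.336
NF = 10 log₁₀(1.336) = 1.26 dB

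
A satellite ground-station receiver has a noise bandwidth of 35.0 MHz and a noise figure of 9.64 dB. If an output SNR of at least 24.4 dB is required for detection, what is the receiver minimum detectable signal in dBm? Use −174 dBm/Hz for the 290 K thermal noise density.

Sensitivity = −174 + 10 log₁₀(B) + NF + SNR_min
= −174 + 75.44 + 9.64 + 24.4
= −64.52 dBm → −64.5 dBm

−64.5 dBm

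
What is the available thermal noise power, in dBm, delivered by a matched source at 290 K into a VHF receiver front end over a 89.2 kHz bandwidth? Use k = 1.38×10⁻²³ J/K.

P_n = kTB = 1.38×10⁻²³ × 290 × 8.92×10⁴ = 3.57×10⁻¹⁶ W
In dBm: 10 log₁₀(3.57×10⁻¹⁶ / 10⁻³) = −124.5 dBm

−124.5 dBm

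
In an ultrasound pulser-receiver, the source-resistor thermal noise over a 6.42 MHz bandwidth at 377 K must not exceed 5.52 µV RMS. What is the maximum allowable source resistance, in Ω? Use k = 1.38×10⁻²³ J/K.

228 Ω

Johnson–Nyquist: V_n = √(4kTRB) ⇒ R = V_n² / (4kTB)
4kTB = 4 × 1.38×10⁻²³ × 377 × 6.42×10⁶ = 1.34×10⁻¹³
R = (5.52×10⁻⁶)² / 1.34×10⁻¹³ = 2.28×10² Ω = 228 Ω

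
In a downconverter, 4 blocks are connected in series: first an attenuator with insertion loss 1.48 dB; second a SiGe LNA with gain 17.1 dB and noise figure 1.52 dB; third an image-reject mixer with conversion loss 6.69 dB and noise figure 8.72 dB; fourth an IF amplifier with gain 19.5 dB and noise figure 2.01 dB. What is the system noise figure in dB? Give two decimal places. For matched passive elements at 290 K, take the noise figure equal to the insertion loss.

3.52 dB

Convert to linear (a loss of L dB is a gain of −L dB): F_i = 10^(NF_i/10), G_i = 10^(G_i,dB/10)
  Stage 1: F_1 = 10^(1.48/10) = 1.406, G_1 = 10^(−1.48/10) = 0.7112
  Stage 2: F_2 = 10^(1.52/10) = 1.419, G_2 = 10^(17.1/10) = 51.29
  Stage 3: F_3 = 10^(8.72/10) = 7.447, G_3 = 10^(−6.69/10) = 0.2143
  Stage 4: F_4 = 10^(2.01/10) = 1.589, G_4 = 10^(19.5/10) = 89.13
Friis cascade:
  F = 1.406 + (1.419 − 1)/0.7112 + (7.447 − 1)/36.48 + (1.589 − 1)/7.816 = 2.247
NF = 10 log₁₀(2.247) = 3.52 dB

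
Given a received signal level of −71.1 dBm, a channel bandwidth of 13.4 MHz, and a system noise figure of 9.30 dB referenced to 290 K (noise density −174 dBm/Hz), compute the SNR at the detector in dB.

22.3 dB

Noise floor: N = −174 + 10 log₁₀(B) + NF
10 log₁₀(1.34×10⁷) = 71.27 dB
N = −174 + 71.27 + 9.30 = −93.43 dBm
SNR = P_sig − N = −71.1 − (−93.43) = 22.33 dB → 22.3 dB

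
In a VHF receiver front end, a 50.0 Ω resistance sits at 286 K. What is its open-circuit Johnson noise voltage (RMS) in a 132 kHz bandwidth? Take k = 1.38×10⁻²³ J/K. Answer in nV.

V_n = √(4kTRB)
4kTRB = 4 × 1.38×10⁻²³ × 286 × 5.00×10¹ × 1.32×10⁵ = 1.04×10⁻¹³ V²
V_n = √(1.04×10⁻¹³) = 3.23×10⁻⁷ V = 323 nV

323 nV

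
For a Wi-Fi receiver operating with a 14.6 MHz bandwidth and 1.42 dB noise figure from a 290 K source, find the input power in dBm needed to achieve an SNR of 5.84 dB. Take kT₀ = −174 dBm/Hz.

−95.1 dBm

Sensitivity = −174 + 10 log₁₀(B) + NF + SNR_min
= −174 + 71.64 + 1.42 + 5.84
= −95.10 dBm → −95.1 dBm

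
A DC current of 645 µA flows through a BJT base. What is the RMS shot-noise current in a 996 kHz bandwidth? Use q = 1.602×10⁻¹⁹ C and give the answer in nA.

14.3 nA

I_n = √(2qI·B)
2qI·B = 2 × 1.602×10⁻¹⁹ × 6.45×10⁻⁴ × 9.96×10⁵ = 2.06×10⁻¹⁶ A²
I_n = √(2.06×10⁻¹⁶) = 1.43×10⁻⁸ A = 14.3 nA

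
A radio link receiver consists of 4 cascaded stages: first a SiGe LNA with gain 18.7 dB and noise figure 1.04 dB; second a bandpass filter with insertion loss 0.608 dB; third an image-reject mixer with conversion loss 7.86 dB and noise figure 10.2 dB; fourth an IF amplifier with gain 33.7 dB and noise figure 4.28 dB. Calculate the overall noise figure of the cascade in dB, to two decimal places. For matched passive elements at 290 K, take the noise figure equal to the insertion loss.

1.98 dB

Convert to linear (a loss of L dB is a gain of −L dB): F_i = 10^(NF_i/10), G_i = 10^(G_i,dB/10)
  Stage 1: F_1 = 10^(1.04/10) = 1.271, G_1 = 10^(18.7/10) = 74.13
  Stage 2: F_2 = 10^(0.608/10) = 1.150, G_2 = 10^(−0.608/10) = 0.8694
  Stage 3: F_3 = 10^(10.2/10) = 10.47, G_3 = 10^(−7.86/10) = 0.1637
  Stage 4: F_4 = 10^(4.28/10) = 2.679, G_4 = 10^(33.7/10) = 2344
Friis cascade:
  F = 1.271 + (1.150 − 1)/74.13 + (10.47 − 1)/64.45 + (2.679 − 1)/10.55 = 1.579
NF = 10 log₁₀(1.579) = 1.98 dB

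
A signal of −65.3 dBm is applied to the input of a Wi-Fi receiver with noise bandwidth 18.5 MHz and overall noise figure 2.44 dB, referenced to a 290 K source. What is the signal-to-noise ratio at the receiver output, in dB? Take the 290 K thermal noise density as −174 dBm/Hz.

33.6 dB

Noise floor: N = −174 + 10 log₁₀(B) + NF
10 log₁₀(1.85×10⁷) = 72.67 dB
N = −174 + 72.67 + 2.44 = −98.89 dBm
SNR = P_sig − N = −65.3 − (−98.89) = 33.59 dB → 33.6 dB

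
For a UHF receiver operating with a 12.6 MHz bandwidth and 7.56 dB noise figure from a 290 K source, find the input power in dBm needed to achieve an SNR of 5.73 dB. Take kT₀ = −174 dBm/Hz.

Sensitivity = −174 + 10 log₁₀(B) + NF + SNR_min
= −174 + 71 + 7.56 + 5.73
= −89.71 dBm → −89.7 dBm

−89.7 dBm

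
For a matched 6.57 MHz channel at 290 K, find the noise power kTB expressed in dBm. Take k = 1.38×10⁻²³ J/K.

P_n = kTB = 1.38×10⁻²³ × 290 × 6.57×10⁶ = 2.63×10⁻¹⁴ W
In dBm: 10 log₁₀(2.63×10⁻¹⁴ / 10⁻³) = −105.8 dBm

−105.8 dBm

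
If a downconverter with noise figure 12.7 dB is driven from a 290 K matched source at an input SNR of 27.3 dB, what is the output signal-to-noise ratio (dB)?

By definition F = SNR_in/SNR_out, so in dB: SNR_out = SNR_in − NF
SNR_out = 27.3 − 12.7 = 14.6 dB

14.6 dB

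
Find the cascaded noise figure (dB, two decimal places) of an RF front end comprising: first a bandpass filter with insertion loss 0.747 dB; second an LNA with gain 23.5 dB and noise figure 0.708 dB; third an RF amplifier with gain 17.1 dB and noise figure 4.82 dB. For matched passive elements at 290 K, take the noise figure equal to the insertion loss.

1.49 dB

Convert to linear (a loss of L dB is a gain of −L dB): F_i = 10^(NF_i/10), G_i = 10^(G_i,dB/10)
  Stage 1: F_1 = 10^(0.747/10) = 1.188, G_1 = 10^(−0.747/10) = 0.8420
  Stage 2: F_2 = 10^(0.708/10) = 1.177, G_2 = 10^(23.5/10) = 223.9
  Stage 3: F_3 = 10^(4.82/10) = 3.034, G_3 = 10^(17.1/10) = 51.29
Friis cascade:
  F = 1.188 + (1.177 − 1)/0.8420 + (3.034 − 1)/188.5 = 1.409
NF = 10 log₁₀(1.409) = 1.49 dB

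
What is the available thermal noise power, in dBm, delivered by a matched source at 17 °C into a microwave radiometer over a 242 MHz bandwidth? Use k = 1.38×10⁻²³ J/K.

−90.1 dBm

T = 17 °C + 273.15 = 290.15 K
P_n = kTB = 1.38×10⁻²³ × 290.15 × 2.42×10⁸ = 9.69×10⁻¹³ W
In dBm: 10 log₁₀(9.69×10⁻¹³ / 10⁻³) = −90.1 dBm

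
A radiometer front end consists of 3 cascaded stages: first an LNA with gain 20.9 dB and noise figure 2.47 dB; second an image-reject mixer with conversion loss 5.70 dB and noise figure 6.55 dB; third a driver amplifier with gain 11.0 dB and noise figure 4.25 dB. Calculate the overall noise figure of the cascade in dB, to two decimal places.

2.66 dB

Convert to linear (a loss of L dB is a gain of −L dB): F_i = 10^(NF_i/10), G_i = 10^(G_i,dB/10)
  Stage 1: F_1 = 10^(2.47/10) = 1.766, G_1 = 10^(20.9/10) = 123.0
  Stage 2: F_2 = 10^(6.55/10) = 4.519, G_2 = 10^(−5.70/10) = 0.2692
  Stage 3: F_3 = 10^(4.25/10) = 2.661, G_3 = 10^(11.0/10) = 12.59
Friis cascade:
  F = 1.766 + (4.519 − 1)/123.0 + (2.661 − 1)/33.11 = 1.845
NF = 10 log₁₀(1.845) = 2.66 dB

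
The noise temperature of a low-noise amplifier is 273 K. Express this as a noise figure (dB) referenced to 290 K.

F = 1 + T_e/T₀ = 1 + 273/290 = 1.94138
NF = 10 log₁₀(1.94138) = 2.88 dB

2.88 dB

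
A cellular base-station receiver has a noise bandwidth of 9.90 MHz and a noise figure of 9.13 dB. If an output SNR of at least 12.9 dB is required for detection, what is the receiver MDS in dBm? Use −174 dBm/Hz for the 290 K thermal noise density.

−82.0 dBm

Sensitivity = −174 + 10 log₁₀(B) + NF + SNR_min
= −174 + 69.96 + 9.13 + 12.9
= −82.01 dBm → −82.0 dBm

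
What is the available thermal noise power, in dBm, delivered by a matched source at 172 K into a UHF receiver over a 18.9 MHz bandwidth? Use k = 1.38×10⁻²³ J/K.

−103.5 dBm

P_n = kTB = 1.38×10⁻²³ × 172 × 1.89×10⁷ = 4.49×10⁻¹⁴ W
In dBm: 10 log₁₀(4.49×10⁻¹⁴ / 10⁻³) = −103.5 dBm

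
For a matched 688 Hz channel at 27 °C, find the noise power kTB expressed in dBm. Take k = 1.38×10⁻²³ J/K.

−145.5 dBm

T = 27 °C + 273.15 = 300.15 K
P_n = kTB = 1.38×10⁻²³ × 300.15 × 6.88×10² = 2.85×10⁻¹⁸ W
In dBm: 10 log₁₀(2.85×10⁻¹⁸ / 10⁻³) = −145.5 dBm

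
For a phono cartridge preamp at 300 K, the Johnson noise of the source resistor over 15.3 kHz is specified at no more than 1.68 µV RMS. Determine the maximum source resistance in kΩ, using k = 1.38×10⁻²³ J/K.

11.1 kΩ

Johnson–Nyquist: V_n = √(4kTRB) ⇒ R = V_n² / (4kTB)
4kTB = 4 × 1.38×10⁻²³ × 300 × 1.53×10⁴ = 2.53×10⁻¹⁶
R = (1.68×10⁻⁶)² / 2.53×10⁻¹⁶ = 1.11×10⁴ Ω = 11.1 kΩ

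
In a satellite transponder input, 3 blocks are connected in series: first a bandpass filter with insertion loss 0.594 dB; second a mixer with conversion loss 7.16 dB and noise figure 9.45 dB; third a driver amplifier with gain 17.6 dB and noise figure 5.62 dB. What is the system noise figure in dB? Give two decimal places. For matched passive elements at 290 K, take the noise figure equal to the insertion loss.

14.13 dB

Convert to linear (a loss of L dB is a gain of −L dB): F_i = 10^(NF_i/10), G_i = 10^(G_i,dB/10)
  Stage 1: F_1 = 10^(0.594/10) = 1.147, G_1 = 10^(−0.594/10) = 0.8722
  Stage 2: F_2 = 10^(9.45/10) = 8.810, G_2 = 10^(−7.16/10) = 0.1923
  Stage 3: F_3 = 10^(5.62/10) = 3.648, G_3 = 10^(17.6/10) = 57.54
Friis cascade:
  F = 1.147 + (8.810 − 1)/0.8722 + (3.648 − 1)/0.1677 = 25.89
NF = 10 log₁₀(25.89) = 14.13 dB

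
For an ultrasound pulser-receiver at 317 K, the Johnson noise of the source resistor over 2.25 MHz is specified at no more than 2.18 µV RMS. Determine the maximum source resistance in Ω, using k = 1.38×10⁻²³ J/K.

121 Ω

Johnson–Nyquist: V_n = √(4kTRB) ⇒ R = V_n² / (4kTB)
4kTB = 4 × 1.38×10⁻²³ × 317 × 2.25×10⁶ = 3.94×10⁻¹⁴
R = (2.18×10⁻⁶)² / 3.94×10⁻¹⁴ = 1.21×10² Ω = 121 Ω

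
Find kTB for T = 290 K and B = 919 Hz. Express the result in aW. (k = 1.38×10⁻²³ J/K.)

3.68 aW

P_n = kTB = 1.38×10⁻²³ × 290 × 9.19×10² = 3.68×10⁻¹⁸ W = 3.68 aW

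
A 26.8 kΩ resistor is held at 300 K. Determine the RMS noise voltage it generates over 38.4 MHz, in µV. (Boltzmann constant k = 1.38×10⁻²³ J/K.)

131 µV

V_n = √(4kTRB)
4kTRB = 4 × 1.38×10⁻²³ × 300 × 2.68×10⁴ × 3.84×10⁷ = 1.70×10⁻⁸ V²
V_n = √(1.70×10⁻⁸) = 1.31×10⁻⁴ V = 131 µV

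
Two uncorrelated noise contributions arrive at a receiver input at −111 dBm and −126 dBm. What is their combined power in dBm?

Convert to linear, add, convert back:
P₁ = 7.94×10⁻¹⁵ W, P₂ = 2.51×10⁻¹⁶ W
P_tot = 8.19×10⁻¹⁵ W → 10 log₁₀(P_tot / 10⁻³) = −110.9 dBm

−110.9 dBm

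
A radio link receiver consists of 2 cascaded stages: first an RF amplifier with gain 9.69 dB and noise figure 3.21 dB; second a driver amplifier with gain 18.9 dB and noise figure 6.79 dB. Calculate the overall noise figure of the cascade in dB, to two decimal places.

Convert to linear (a loss of L dB is a gain of −L dB): F_i = 10^(NF_i/10), G_i = 10^(G_i,dB/10)
  Stage 1: F_1 = 10^(3.21/10) = 2.094, G_1 = 10^(9.69/10) = 9.311
  Stage 2: F_2 = 10^(6.79/10) = 4.775, G_2 = 10^(18.9/10) = 77.62
Friis cascade:
  F = 2.094 + (4.775 − 1)/9.311 = 2.500
NF = 10 log₁₀(2.500) = 3.98 dB

3.98 dB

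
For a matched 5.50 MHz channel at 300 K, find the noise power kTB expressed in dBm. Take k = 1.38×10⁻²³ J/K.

P_n = kTB = 1.38×10⁻²³ × 300 × 5.50×10⁶ = 2.28×10⁻¹⁴ W
In dBm: 10 log₁₀(2.28×10⁻¹⁴ / 10⁻³) = −106.4 dBm

−106.4 dBm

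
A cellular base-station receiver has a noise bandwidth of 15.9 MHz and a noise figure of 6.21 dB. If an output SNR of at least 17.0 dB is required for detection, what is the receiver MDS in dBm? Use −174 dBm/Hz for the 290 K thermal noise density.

Sensitivity = −174 + 10 log₁₀(B) + NF + SNR_min
= −174 + 72.01 + 6.21 + 17.0
= −78.78 dBm → −78.8 dBm

−78.8 dBm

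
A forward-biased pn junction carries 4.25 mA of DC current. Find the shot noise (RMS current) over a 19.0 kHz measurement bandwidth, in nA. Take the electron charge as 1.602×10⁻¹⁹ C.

5.09 nA

I_n = √(2qI·B)
2qI·B = 2 × 1.602×10⁻¹⁹ × 4.25×10⁻³ × 1.90×10⁴ = 2.59×10⁻¹⁷ A²
I_n = √(2.59×10⁻¹⁷) = 5.09×10⁻⁹ A = 5.09 nA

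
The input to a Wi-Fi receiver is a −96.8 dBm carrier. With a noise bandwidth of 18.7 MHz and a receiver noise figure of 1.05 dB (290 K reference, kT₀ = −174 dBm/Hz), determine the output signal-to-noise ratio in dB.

Noise floor: N = −174 + 10 log₁₀(B) + NF
10 log₁₀(1.87×10⁷) = 72.72 dB
N = −174 + 72.72 + 1.05 = −100.23 dBm
SNR = P_sig − N = −96.8 − (−100.23) = 3.43 dB → 3.4 dB

3.4 dB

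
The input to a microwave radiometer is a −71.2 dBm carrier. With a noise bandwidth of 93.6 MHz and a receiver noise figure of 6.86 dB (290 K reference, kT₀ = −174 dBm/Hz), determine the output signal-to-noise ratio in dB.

16.2 dB

Noise floor: N = −174 + 10 log₁₀(B) + NF
10 log₁₀(9.36×10⁷) = 79.71 dB
N = −174 + 79.71 + 6.86 = −87.43 dBm
SNR = P_sig − N = −71.2 − (−87.43) = 16.23 dB → 16.2 dB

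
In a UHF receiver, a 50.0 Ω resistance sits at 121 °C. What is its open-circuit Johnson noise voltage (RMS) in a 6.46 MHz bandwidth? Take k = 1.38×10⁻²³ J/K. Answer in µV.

2.65 µV

T = 121 °C + 273.15 = 394.15 K
V_n = √(4kTRB)
4kTRB = 4 × 1.38×10⁻²³ × 394.15 × 5.00×10¹ × 6.46×10⁶ = 7.03×10⁻¹² V²
V_n = √(7.03×10⁻¹²) = 2.65×10⁻⁶ V = 2.65 µV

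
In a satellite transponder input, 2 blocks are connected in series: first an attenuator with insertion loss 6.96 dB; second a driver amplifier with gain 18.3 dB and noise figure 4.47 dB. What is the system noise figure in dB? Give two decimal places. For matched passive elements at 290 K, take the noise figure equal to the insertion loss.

11.43 dB

Convert to linear (a loss of L dB is a gain of −L dB): F_i = 10^(NF_i/10), G_i = 10^(G_i,dB/10)
  Stage 1: F_1 = 10^(6.96/10) = 4.966, G_1 = 10^(−6.96/10) = 0.2014
  Stage 2: F_2 = 10^(4.47/10) = 2.799, G_2 = 10^(18.3/10) = 67.61
Friis cascade:
  F = 4.966 + (2.799 − 1)/0.2014 = 13.90
NF = 10 log₁₀(13.90) = 11.43 dB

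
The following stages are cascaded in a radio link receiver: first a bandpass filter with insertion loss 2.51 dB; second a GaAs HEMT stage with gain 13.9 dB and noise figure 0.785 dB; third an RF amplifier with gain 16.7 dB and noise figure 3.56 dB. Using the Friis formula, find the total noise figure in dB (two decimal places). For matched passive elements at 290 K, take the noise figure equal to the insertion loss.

3.48 dB

Convert to linear (a loss of L dB is a gain of −L dB): F_i = 10^(NF_i/10), G_i = 10^(G_i,dB/10)
  Stage 1: F_1 = 10^(2.51/10) = 1.782, G_1 = 10^(−2.51/10) = 0.5610
  Stage 2: F_2 = 10^(0.785/10) = 1.198, G_2 = 10^(13.9/10) = 24.55
  Stage 3: F_3 = 10^(3.56/10) = 2.270, G_3 = 10^(16.7/10) = 46.77
Friis cascade:
  F = 1.782 + (1.198 − 1)/0.5610 + (2.270 − 1)/13.77 = 2.228
NF = 10 log₁₀(2.228) = 3.48 dB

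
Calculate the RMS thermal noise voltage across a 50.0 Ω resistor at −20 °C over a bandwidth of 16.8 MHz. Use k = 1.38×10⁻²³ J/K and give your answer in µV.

3.43 µV

T = −20 °C + 273.15 = 253.15 K
V_n = √(4kTRB)
4kTRB = 4 × 1.38×10⁻²³ × 253.15 × 5.00×10¹ × 1.68×10⁷ = 1.17×10⁻¹¹ V²
V_n = √(1.17×10⁻¹¹) = 3.43×10⁻⁶ V = 3.43 µV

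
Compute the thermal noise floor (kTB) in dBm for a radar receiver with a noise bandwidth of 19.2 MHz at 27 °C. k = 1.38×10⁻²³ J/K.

−101.0 dBm

T = 27 °C + 273.15 = 300.15 K
P_n = kTB = 1.38×10⁻²³ × 300.15 × 1.92×10⁷ = 7.95×10⁻¹⁴ W
In dBm: 10 log₁₀(7.95×10⁻¹⁴ / 10⁻³) = −101.0 dBm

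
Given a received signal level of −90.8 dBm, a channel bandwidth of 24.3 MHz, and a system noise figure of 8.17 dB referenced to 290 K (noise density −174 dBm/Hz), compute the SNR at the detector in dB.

1.2 dB

Noise floor: N = −174 + 10 log₁₀(B) + NF
10 log₁₀(2.43×10⁷) = 73.86 dB
N = −174 + 73.86 + 8.17 = −91.97 dBm
SNR = P_sig − N = −90.8 − (−91.97) = 1.17 dB → 1.2 dB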